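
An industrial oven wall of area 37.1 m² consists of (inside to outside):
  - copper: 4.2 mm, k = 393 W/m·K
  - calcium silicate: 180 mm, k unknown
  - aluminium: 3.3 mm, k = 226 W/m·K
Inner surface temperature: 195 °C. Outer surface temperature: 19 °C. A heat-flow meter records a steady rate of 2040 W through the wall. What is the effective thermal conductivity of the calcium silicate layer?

k ≈ 0.0562 W/(m·K)

Treating each layer as a thermal resistance in series:
R_copper = L/(kA) = 0.0042/(393×37.1) = 2.881×10^-7 K/W
R_aluminium = L/(kA) = 0.0033/(226×37.1) = 3.936×10^-7 K/W
Sum of known resistances R_other = 6.816×10^-7 K/W
Total R = ΔT/Q = 176/2040 = 0.08627 K/W
R_calcium silicate = R_total − R_other = 0.08627 K/W
k = L/(R·A) = 0.18/(0.08627×37.1)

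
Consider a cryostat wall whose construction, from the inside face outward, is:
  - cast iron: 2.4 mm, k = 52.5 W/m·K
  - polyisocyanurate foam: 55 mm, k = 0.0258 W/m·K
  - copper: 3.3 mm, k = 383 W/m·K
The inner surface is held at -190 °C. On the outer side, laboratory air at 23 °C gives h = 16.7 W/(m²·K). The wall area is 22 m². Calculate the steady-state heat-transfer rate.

Using the resistance-network approach (series):
R_cast iron = L/(kA) = 0.0024/(52.5×22) = 2.078×10^-6 K/W
R_polyisocyanurate foam = L/(kA) = 0.055/(0.0258×22) = 0.0969 K/W
R_copper = L/(kA) = 0.0033/(383×22) = 3.916×10^-7 K/W
R_outer film = 1/(h_o·A) = 1/(16.7×22) = 0.002722 K/W
R_total = 0.09962 K/W
Q = ΔT / R_total = 213 / 0.09962

Q ≈ 2140 W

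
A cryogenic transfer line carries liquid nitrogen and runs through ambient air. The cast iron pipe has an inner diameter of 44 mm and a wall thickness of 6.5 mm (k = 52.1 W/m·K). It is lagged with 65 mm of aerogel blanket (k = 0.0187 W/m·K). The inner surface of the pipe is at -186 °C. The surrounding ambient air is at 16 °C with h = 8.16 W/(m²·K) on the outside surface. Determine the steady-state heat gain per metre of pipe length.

q′ ≈ 19.6 W/m

Treating each annulus and film as a series resistance:
R_cast iron pipe wall = ln(28.5/22)/(2π×52.1×1) = 7.908×10^-4 K/W
R_aerogel blanket = ln(93.5/28.5)/(2π×0.0187×1) = 10.11 K/W
R_outer film = 1/(h_o·2πr_oL) = 1/(8.16×2π×0.0935×1) = 0.2086 K/W
R_total = 10.32 K/W
Q = ΔT/R_total = 202/10.32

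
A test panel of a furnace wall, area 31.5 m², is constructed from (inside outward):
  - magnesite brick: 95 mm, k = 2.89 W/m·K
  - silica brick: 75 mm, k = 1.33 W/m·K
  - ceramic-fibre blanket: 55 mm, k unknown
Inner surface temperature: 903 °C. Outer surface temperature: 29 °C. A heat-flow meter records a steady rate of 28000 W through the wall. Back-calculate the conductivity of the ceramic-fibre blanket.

Series thermal resistances:
R_magnesite brick = L/(kA) = 0.095/(2.89×31.5) = 0.001044 K/W
R_silica brick = L/(kA) = 0.075/(1.33×31.5) = 0.00179 K/W
Sum of known resistances R_other = 0.002834 K/W
Total R = ΔT/Q = 874/28000 = 0.03121 K/W
R_ceramic-fibre blanket = R_total − R_other = 0.02838 K/W
k = L/(R·A) = 0.055/(0.02838×31.5)

k ≈ 0.0615 W/(m·K)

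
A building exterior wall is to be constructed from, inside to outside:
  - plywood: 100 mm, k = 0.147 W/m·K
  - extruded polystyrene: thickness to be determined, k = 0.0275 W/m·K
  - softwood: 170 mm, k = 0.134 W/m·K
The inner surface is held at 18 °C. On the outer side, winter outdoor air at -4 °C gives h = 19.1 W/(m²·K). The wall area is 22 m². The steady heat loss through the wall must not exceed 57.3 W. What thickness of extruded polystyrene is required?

Using the resistance-network approach (series):
R_plywood = L/(kA) = 0.1/(0.147×22) = 0.03092 K/W
R_softwood = L/(kA) = 0.17/(0.134×22) = 0.05767 K/W
R_outer film = 1/(h_o·A) = 1/(19.1×22) = 0.00238 K/W
Sum of the known resistances R_other = 0.09097 K/W
Required total resistance R_tot = ΔT/Q_allow = 22/57.3 = 0.3839 K/W
R_extruded polystyrene = R_tot − R_other = 0.293 K/W
L = R·k·A = 0.293×0.0275×22

L ≈ 177 mm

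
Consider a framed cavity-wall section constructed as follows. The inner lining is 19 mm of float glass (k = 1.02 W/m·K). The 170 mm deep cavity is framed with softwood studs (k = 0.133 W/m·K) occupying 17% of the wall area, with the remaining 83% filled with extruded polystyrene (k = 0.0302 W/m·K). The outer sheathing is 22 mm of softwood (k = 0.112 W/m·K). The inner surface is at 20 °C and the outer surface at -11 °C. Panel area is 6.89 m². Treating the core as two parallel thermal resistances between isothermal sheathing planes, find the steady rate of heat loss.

Sheathing layers in series; stud and cavity paths in parallel between them.
R_inner = 0.019/(1.02×6.89) = 0.002704 K/W
R_stud  = 0.17/(0.133×0.17×6.89) = 1.091 K/W
R_cav   = 0.17/(0.0302×0.83×6.89) = 0.9843 K/W
1/R_core = 1/R_stud + 1/R_cav → R_core = 0.5175 K/W
R_outer = 0.022/(0.112×6.89) = 0.02851 K/W
R_total = 0.5487 K/W
Q = ΔT/R_total = 31/0.5487

Q ≈ 56.5 W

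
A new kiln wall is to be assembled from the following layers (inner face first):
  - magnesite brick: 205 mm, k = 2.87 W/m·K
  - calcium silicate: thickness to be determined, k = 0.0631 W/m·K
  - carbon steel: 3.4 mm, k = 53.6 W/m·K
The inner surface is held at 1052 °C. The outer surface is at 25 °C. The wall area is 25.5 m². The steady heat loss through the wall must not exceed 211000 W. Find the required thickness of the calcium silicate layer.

L ≈ 3.32 mm

Thermal resistances in series:
R_magnesite brick = L/(kA) = 0.205/(2.87×25.5) = 0.002801 K/W
R_carbon steel = L/(kA) = 0.0034/(53.6×25.5) = 2.488×10^-6 K/W
Sum of the known resistances R_other = 0.002804 K/W
Required total resistance R_tot = ΔT/Q_allow = 1027/211000 = 0.004867 K/W
R_calcium silicate = R_tot − R_other = 0.002064 K/W
L = R·k·A = 0.002064×0.0631×25.5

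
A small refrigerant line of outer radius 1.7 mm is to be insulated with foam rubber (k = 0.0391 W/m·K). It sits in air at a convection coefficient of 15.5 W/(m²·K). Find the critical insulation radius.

r_cr ≈ 2.52 mm

For a cylinder r_cr = k/h = 0.0391/15.5
r_cr = 2.52 mm; since the bare radius (1.7 mm) is below r_cr, adding a thin layer of insulation will *increase* heat loss.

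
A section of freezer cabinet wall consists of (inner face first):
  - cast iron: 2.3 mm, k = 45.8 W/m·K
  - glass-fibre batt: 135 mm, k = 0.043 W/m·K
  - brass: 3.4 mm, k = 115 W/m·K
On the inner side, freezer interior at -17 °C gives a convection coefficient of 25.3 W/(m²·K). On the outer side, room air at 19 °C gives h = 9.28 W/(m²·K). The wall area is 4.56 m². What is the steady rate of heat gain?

Using the resistance-network approach (series):
R_inner film = 1/(h_i·A) = 1/(25.3×4.56) = 0.008668 K/W
R_cast iron = L/(kA) = 0.0023/(45.8×4.56) = 1.101×10^-5 K/W
R_glass-fibre batt = L/(kA) = 0.135/(0.043×4.56) = 0.6885 K/W
R_brass = L/(kA) = 0.0034/(115×4.56) = 6.484×10^-6 K/W
R_outer film = 1/(h_o·A) = 1/(9.28×4.56) = 0.02363 K/W
R_total = 0.7208 K/W
Q = ΔT / R_total = 36 / 0.7208

Q ≈ 49.9 W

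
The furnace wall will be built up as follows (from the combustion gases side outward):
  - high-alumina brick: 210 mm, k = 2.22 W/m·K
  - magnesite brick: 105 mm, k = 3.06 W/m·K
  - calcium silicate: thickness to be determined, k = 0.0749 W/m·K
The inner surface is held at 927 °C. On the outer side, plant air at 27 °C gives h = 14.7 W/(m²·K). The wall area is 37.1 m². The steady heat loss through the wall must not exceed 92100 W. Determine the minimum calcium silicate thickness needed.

Using the resistance-network approach (series):
R_high-alumina brick = L/(kA) = 0.21/(2.22×37.1) = 0.00255 K/W
R_magnesite brick = L/(kA) = 0.105/(3.06×37.1) = 9.249×10^-4 K/W
R_outer film = 1/(h_o·A) = 1/(14.7×37.1) = 0.001834 K/W
Sum of the known resistances R_other = 0.005308 K/W
Required total resistance R_tot = ΔT/Q_allow = 900/92100 = 0.009772 K/W
R_calcium silicate = R_tot − R_other = 0.004464 K/W
L = R·k·A = 0.004464×0.0749×37.1

L ≈ 12.4 mm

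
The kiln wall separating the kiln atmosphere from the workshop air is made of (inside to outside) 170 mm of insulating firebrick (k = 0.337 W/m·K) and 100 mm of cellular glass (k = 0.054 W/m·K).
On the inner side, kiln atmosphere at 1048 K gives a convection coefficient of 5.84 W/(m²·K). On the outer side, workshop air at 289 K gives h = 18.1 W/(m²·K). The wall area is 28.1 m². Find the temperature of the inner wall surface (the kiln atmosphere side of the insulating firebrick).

T ≈ 998 K

Series thermal resistances:
R_inner film = 1/(h_i·A) = 1/(5.84×28.1) = 0.006094 K/W
R_insulating firebrick = L/(kA) = 0.17/(0.337×28.1) = 0.01795 K/W
R_cellular glass = L/(kA) = 0.1/(0.054×28.1) = 0.0659 K/W
R_outer film = 1/(h_o·A) = 1/(18.1×28.1) = 0.001966 K/W
R_total = 0.09191 K/W;  Q = ΔT/R_total = 759/0.09191 = 8258 W
T_interface = T_inner − Q·ΣR(inner→interface) = 1048 − 8260×0.006094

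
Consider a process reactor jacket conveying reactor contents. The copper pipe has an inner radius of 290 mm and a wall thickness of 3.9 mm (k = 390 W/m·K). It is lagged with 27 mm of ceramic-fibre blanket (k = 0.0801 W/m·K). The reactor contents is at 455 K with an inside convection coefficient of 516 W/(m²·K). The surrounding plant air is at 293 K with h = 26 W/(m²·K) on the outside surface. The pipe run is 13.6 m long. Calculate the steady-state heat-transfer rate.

Per-layer cylindrical resistances, series-summed:
R_inner film = 1/(h_i·2πr₁L) = 1/(516×2π×0.29×13.6) = 7.82×10^-5 K/W
R_copper pipe wall = ln(293.9/290)/(2π×390×13.6) = 4.008×10^-7 K/W
R_ceramic-fibre blanket = ln(320.9/293.9)/(2π×0.0801×13.6) = 0.01284 K/W
R_outer film = 1/(h_o·2πr_oL) = 1/(26×2π×0.3209×13.6) = 0.001403 K/W
R_total = 0.01432 K/W
Q = ΔT/R_total = 162/0.01432

Q ≈ 11300 W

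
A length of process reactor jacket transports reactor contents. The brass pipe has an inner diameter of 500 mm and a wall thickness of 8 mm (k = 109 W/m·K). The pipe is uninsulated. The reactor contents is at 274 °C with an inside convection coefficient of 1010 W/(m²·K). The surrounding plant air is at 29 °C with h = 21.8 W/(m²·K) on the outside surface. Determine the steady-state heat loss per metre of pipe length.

q′ ≈ 8460 W/m

Cylindrical conduction, so R = ln(r₂/r₁)/(2πkL) per layer, in series:
R_inner film = 1/(h_i·2πr₁L) = 1/(1010×2π×0.25×1) = 6.303×10^-4 K/W
R_brass pipe wall = ln(258/250)/(2π×109×1) = 4.599×10^-5 K/W
R_outer film = 1/(h_o·2πr_oL) = 1/(21.8×2π×0.258×1) = 0.0283 K/W
R_total = 0.02897 K/W
Q = ΔT/R_total = 245/0.02897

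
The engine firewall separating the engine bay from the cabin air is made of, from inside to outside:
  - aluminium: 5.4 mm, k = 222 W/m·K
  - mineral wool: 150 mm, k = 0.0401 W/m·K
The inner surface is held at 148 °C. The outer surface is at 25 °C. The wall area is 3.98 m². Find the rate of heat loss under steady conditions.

Series thermal resistances:
R_aluminium = L/(kA) = 0.0054/(222×3.98) = 6.112×10^-6 K/W
R_mineral wool = L/(kA) = 0.15/(0.0401×3.98) = 0.9399 K/W
R_total = 0.9399 K/W
Q = ΔT / R_total = 123 / 0.9399

Q ≈ 131 W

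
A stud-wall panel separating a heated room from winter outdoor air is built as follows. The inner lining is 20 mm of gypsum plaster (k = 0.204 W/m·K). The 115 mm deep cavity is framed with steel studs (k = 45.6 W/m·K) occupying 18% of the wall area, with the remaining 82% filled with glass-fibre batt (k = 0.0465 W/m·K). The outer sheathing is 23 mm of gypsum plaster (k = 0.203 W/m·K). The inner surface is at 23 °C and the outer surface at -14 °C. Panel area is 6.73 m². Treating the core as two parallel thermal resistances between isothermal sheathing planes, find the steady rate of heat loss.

Q ≈ 1110 W

Sheathing layers in series; stud and cavity paths in parallel between them.
R_inner = 0.02/(0.204×6.73) = 0.01457 K/W
R_stud  = 0.115/(45.6×0.18×6.73) = 0.002082 K/W
R_cav   = 0.115/(0.0465×0.82×6.73) = 0.4481 K/W
1/R_core = 1/R_stud + 1/R_cav → R_core = 0.002072 K/W
R_outer = 0.023/(0.203×6.73) = 0.01684 K/W
R_total = 0.03347 K/W
Q = ΔT/R_total = 37/0.03347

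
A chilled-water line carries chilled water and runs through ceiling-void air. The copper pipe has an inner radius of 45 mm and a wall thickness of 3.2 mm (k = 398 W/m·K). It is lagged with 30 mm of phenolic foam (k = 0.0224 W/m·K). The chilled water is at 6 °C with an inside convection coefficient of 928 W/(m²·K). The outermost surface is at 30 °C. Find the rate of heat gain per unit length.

q′ ≈ 6.97 W/m

Treating each annulus and film as a series resistance:
R_inner film = 1/(h_i·2πr₁L) = 1/(928×2π×0.045×1) = 0.003811 K/W
R_copper pipe wall = ln(48.2/45)/(2π×398×1) = 2.747×10^-5 K/W
R_phenolic foam = ln(78.2/48.2)/(2π×0.0224×1) = 3.438 K/W
R_total = 3.442 K/W
Q = ΔT/R_total = 24/3.442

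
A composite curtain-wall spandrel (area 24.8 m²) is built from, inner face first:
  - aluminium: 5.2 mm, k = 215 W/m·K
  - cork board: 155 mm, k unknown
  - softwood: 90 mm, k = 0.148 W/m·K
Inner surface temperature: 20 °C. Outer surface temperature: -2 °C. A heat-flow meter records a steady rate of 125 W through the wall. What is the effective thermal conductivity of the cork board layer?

k ≈ 0.0413 W/(m·K)

Using the resistance-network approach (series):
R_aluminium = L/(kA) = 0.0052/(215×24.8) = 9.752×10^-7 K/W
R_softwood = L/(kA) = 0.09/(0.148×24.8) = 0.02452 K/W
Sum of known resistances R_other = 0.02452 K/W
Total R = ΔT/Q = 22/125 = 0.176 K/W
R_cork board = R_total − R_other = 0.1515 K/W
k = L/(R·A) = 0.155/(0.1515×24.8)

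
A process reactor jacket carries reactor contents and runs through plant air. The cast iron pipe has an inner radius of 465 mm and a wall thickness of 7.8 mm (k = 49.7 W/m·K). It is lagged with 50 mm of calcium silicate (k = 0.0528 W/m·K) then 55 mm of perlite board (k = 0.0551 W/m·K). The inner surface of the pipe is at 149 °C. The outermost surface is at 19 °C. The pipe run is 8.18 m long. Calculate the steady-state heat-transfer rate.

Per-layer cylindrical resistances, series-summed:
R_cast iron pipe wall = ln(472.8/465)/(2π×49.7×8.18) = 6.512×10^-6 K/W
R_calcium silicate = ln(522.8/472.8)/(2π×0.0528×8.18) = 0.03704 K/W
R_perlite board = ln(577.8/522.8)/(2π×0.0551×8.18) = 0.03532 K/W
R_total = 0.07237 K/W
Q = ΔT/R_total = 130/0.07237

Q ≈ 1800 W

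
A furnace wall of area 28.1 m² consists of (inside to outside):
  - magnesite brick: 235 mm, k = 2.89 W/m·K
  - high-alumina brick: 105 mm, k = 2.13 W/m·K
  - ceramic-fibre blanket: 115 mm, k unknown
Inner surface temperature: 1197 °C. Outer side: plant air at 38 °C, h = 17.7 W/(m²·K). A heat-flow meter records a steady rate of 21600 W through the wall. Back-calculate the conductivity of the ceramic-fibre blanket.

Thermal resistances in series:
R_magnesite brick = L/(kA) = 0.235/(2.89×28.1) = 0.002894 K/W
R_high-alumina brick = L/(kA) = 0.105/(2.13×28.1) = 0.001754 K/W
R_outer film = 1/(h_o·A) = 1/(17.7×28.1) = 0.002011 K/W
Sum of known resistances R_other = 0.006659 K/W
Total R = ΔT/Q = 1159/21600 = 0.05366 K/W
R_ceramic-fibre blanket = R_total − R_other = 0.047 K/W
k = L/(R·A) = 0.115/(0.047×28.1)

k ≈ 0.0871 W/(m·K)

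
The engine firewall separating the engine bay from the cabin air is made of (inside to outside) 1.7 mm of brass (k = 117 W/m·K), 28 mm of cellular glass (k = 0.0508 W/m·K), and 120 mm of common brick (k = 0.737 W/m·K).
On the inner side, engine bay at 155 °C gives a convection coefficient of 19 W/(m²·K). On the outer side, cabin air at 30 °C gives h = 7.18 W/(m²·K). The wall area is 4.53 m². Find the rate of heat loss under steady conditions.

Using the resistance-network approach (series):
R_inner film = 1/(h_i·A) = 1/(19×4.53) = 0.01162 K/W
R_brass = L/(kA) = 0.0017/(117×4.53) = 3.207×10^-6 K/W
R_cellular glass = L/(kA) = 0.028/(0.0508×4.53) = 0.1217 K/W
R_common brick = L/(kA) = 0.12/(0.737×4.53) = 0.03594 K/W
R_outer film = 1/(h_o·A) = 1/(7.18×4.53) = 0.03075 K/W
R_total = 0.2 K/W
Q = ΔT / R_total = 125 / 0.2

Q ≈ 625 W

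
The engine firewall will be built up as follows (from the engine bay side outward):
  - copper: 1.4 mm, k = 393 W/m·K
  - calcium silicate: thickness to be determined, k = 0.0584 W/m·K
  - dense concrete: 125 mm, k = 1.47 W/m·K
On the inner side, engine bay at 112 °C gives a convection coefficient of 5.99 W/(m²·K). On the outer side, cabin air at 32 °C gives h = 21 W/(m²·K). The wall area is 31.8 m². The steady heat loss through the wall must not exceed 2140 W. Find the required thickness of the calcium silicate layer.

L ≈ 51.9 mm

Treating each layer as a thermal resistance in series:
R_inner film = 1/(h_i·A) = 1/(5.99×31.8) = 0.00525 K/W
R_copper = L/(kA) = 0.0014/(393×31.8) = 1.12×10^-7 K/W
R_dense concrete = L/(kA) = 0.125/(1.47×31.8) = 0.002674 K/W
R_outer film = 1/(h_o·A) = 1/(21×31.8) = 0.001497 K/W
Sum of the known resistances R_other = 0.009421 K/W
Required total resistance R_tot = ΔT/Q_allow = 80/2140 = 0.03738 K/W
R_calcium silicate = R_tot − R_other = 0.02796 K/W
L = R·k·A = 0.02796×0.0584×31.8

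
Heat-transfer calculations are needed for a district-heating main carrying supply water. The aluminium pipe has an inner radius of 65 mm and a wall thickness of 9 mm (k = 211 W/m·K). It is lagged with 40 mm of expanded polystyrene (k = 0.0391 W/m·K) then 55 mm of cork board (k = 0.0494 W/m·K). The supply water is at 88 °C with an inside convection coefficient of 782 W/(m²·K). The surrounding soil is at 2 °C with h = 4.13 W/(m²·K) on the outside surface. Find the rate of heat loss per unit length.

Radial resistances (cylindrical: R_cond = ln(r_o/r_i)/(2πkL), R_conv = 1/(h·2πrL)):
R_inner film = 1/(h_i·2πr₁L) = 1/(782×2π×0.065×1) = 0.003131 K/W
R_aluminium pipe wall = ln(74/65)/(2π×211×1) = 9.781×10^-5 K/W
R_expanded polystyrene = ln(114/74)/(2π×0.0391×1) = 1.759 K/W
R_cork board = ln(169/114)/(2π×0.0494×1) = 1.268 K/W
R_outer film = 1/(h_o·2πr_oL) = 1/(4.13×2π×0.169×1) = 0.228 K/W
R_total = 3.259 K/W
Q = ΔT/R_total = 86/3.259

q′ ≈ 26.4 W/m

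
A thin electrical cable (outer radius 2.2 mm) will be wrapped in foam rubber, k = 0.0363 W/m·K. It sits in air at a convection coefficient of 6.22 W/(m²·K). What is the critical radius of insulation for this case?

r_cr ≈ 5.84 mm

For a cylinder r_cr = k/h = 0.0363/6.22
r_cr = 5.84 mm; since the bare radius (2.2 mm) is below r_cr, adding a thin layer of insulation will *increase* heat loss.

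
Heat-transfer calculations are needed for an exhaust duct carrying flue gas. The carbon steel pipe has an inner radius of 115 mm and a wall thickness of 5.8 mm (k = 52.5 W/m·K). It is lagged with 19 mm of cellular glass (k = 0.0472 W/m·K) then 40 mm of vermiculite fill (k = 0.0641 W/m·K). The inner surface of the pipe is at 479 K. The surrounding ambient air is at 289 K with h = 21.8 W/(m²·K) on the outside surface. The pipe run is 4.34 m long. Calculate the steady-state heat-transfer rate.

Q ≈ 712 W

Treating each annulus and film as a series resistance:
R_carbon steel pipe wall = ln(120.8/115)/(2π×52.5×4.34) = 3.437×10^-5 K/W
R_cellular glass = ln(139.8/120.8)/(2π×0.0472×4.34) = 0.1135 K/W
R_vermiculite fill = ln(179.8/139.8)/(2π×0.0641×4.34) = 0.144 K/W
R_outer film = 1/(h_o·2πr_oL) = 1/(21.8×2π×0.1798×4.34) = 0.009356 K/W
R_total = 0.2668 K/W
Q = ΔT/R_total = 190/0.2668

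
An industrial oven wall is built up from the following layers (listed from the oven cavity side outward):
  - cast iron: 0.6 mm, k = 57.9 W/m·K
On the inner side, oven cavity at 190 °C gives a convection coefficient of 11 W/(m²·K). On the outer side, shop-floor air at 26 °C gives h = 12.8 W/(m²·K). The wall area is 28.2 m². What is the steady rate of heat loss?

Q ≈ 27400 W

Treating each layer as a thermal resistance in series:
R_inner film = 1/(h_i·A) = 1/(11×28.2) = 0.003224 K/W
R_cast iron = L/(kA) = 0.0006/(57.9×28.2) = 3.675×10^-7 K/W
R_outer film = 1/(h_o·A) = 1/(12.8×28.2) = 0.00277 K/W
R_total = 0.005994 K/W
Q = ΔT / R_total = 164 / 0.005994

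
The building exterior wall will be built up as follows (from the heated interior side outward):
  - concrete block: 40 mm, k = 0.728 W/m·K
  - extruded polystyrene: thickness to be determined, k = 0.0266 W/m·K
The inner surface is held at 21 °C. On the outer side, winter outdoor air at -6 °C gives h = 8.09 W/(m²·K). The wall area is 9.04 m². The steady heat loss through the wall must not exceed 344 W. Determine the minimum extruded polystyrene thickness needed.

Series thermal resistances:
R_concrete block = L/(kA) = 0.04/(0.728×9.04) = 0.006078 K/W
R_outer film = 1/(h_o·A) = 1/(8.09×9.04) = 0.01367 K/W
Sum of the known resistances R_other = 0.01975 K/W
Required total resistance R_tot = ΔT/Q_allow = 27/344 = 0.07849 K/W
R_extruded polystyrene = R_tot − R_other = 0.05874 K/W
L = R·k·A = 0.05874×0.0266×9.04

L ≈ 14.1 mm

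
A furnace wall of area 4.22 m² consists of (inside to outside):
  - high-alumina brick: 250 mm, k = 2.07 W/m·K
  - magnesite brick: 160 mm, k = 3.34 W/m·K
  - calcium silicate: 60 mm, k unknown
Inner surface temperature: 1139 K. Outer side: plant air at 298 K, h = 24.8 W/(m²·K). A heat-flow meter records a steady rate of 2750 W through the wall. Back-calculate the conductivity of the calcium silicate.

k ≈ 0.0555 W/(m·K)

Using the resistance-network approach (series):
R_high-alumina brick = L/(kA) = 0.25/(2.07×4.22) = 0.02862 K/W
R_magnesite brick = L/(kA) = 0.16/(3.34×4.22) = 0.01135 K/W
R_outer film = 1/(h_o·A) = 1/(24.8×4.22) = 0.009555 K/W
Sum of known resistances R_other = 0.04953 K/W
Total R = ΔT/Q = 841/2750 = 0.3058 K/W
R_calcium silicate = R_total − R_other = 0.2563 K/W
k = L/(R·A) = 0.06/(0.2563×4.22)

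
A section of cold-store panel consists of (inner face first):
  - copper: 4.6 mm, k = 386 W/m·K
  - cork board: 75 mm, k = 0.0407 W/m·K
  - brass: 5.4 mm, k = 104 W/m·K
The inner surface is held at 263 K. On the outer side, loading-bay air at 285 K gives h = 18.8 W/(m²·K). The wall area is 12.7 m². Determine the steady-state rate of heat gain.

Series thermal resistances:
R_copper = L/(kA) = 0.0046/(386×12.7) = 9.384×10^-7 K/W
R_cork board = L/(kA) = 0.075/(0.0407×12.7) = 0.1451 K/W
R_brass = L/(kA) = 0.0054/(104×12.7) = 4.088×10^-6 K/W
R_outer film = 1/(h_o·A) = 1/(18.8×12.7) = 0.004188 K/W
R_total = 0.1493 K/W
Q = ΔT / R_total = 22 / 0.1493

Q ≈ 147 W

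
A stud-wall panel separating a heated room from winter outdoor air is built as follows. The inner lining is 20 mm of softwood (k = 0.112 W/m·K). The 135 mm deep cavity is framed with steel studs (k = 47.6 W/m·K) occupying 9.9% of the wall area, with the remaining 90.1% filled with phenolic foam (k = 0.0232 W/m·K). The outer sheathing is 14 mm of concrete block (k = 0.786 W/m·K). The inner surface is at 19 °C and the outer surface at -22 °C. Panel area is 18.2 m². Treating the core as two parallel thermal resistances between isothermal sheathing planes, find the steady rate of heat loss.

Sheathing layers in series; stud and cavity paths in parallel between them.
R_inner = 0.02/(0.112×18.2) = 0.009812 K/W
R_stud  = 0.135/(47.6×0.099×18.2) = 0.001574 K/W
R_cav   = 0.135/(0.0232×0.901×18.2) = 0.3549 K/W
1/R_core = 1/R_stud + 1/R_cav → R_core = 0.001567 K/W
R_outer = 0.014/(0.786×18.2) = 9.787×10^-4 K/W
R_total = 0.01236 K/W
Q = ΔT/R_total = 41/0.01236

Q ≈ 3320 W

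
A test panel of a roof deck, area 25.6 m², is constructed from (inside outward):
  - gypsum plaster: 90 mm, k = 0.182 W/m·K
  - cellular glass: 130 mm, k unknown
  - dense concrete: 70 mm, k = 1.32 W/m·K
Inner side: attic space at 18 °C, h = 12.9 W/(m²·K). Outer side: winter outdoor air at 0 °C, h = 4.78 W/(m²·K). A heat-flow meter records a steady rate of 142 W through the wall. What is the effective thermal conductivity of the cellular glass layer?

Using the resistance-network approach (series):
R_inner film = 1/(h_i·A) = 1/(12.9×25.6) = 0.003028 K/W
R_gypsum plaster = L/(kA) = 0.09/(0.182×25.6) = 0.01932 K/W
R_dense concrete = L/(kA) = 0.07/(1.32×25.6) = 0.002071 K/W
R_outer film = 1/(h_o·A) = 1/(4.78×25.6) = 0.008172 K/W
Sum of known resistances R_other = 0.03259 K/W
Total R = ΔT/Q = 18/142 = 0.1268 K/W
R_cellular glass = R_total − R_other = 0.09417 K/W
k = L/(R·A) = 0.13/(0.09417×25.6)

k ≈ 0.0539 W/(m·K)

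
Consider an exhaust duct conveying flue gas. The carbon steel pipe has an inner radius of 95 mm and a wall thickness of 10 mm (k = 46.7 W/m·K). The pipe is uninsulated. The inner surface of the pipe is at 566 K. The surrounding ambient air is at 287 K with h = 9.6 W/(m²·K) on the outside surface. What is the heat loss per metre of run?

For a radial system each layer contributes R = ln(r_out/r_in)/(2πkL); films add R = 1/(hA).
R_carbon steel pipe wall = ln(105/95)/(2π×46.7×1) = 3.411×10^-4 K/W
R_outer film = 1/(h_o·2πr_oL) = 1/(9.6×2π×0.105×1) = 0.1579 K/W
R_total = 0.1582 K/W
Q = ΔT/R_total = 279/0.1582

q′ ≈ 1760 W/m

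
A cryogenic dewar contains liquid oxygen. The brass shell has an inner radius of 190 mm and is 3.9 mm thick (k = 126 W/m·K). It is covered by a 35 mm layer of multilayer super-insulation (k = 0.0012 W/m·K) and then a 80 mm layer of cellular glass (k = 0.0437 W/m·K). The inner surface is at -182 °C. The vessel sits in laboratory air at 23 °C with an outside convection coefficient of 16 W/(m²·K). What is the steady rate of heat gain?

Q ≈ 3.77 W

Spherical conduction: R = (1/r_in − 1/r_out)/(4πk) per layer; series-sum.
R_brass shell = (1/0.19 − 1/0.1939)/(4π×126) = 6.686×10^-5 K/W
R_multilayer super-insulation = (1/0.1939 − 1/0.2289)/(4π×0.0012) = 52.29 K/W
R_cellular glass = (1/0.2289 − 1/0.3089)/(4π×0.0437) = 2.06 K/W
R_outer film = 1/(h·4πr_o²) = 1/(16×4π×0.3089²) = 0.05212 K/W
R_total = 54.41 K/W
Q = ΔT/R_total = 205/54.41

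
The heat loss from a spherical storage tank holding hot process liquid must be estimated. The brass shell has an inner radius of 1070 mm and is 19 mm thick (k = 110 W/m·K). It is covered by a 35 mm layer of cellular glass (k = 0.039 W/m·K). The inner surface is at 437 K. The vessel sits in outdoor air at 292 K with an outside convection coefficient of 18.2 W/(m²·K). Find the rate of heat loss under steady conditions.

Radial (spherical) resistances in series:
R_brass shell = (1/1.07 − 1/1.089)/(4π×110) = 1.18×10^-5 K/W
R_cellular glass = (1/1.089 − 1/1.124)/(4π×0.039) = 0.05834 K/W
R_outer film = 1/(h·4πr_o²) = 1/(18.2×4π×1.124²) = 0.003461 K/W
R_total = 0.06182 K/W
Q = ΔT/R_total = 145/0.06182

Q ≈ 2350 W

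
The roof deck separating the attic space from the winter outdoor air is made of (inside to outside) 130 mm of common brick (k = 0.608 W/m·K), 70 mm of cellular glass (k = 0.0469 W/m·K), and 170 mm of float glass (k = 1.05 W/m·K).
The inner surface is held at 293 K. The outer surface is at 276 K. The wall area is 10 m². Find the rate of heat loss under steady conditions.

Q ≈ 91 W

Treating each layer as a thermal resistance in series:
R_common brick = L/(kA) = 0.13/(0.608×10) = 0.02138 K/W
R_cellular glass = L/(kA) = 0.07/(0.0469×10) = 0.1493 K/W
R_float glass = L/(kA) = 0.17/(1.05×10) = 0.01619 K/W
R_total = 0.1868 K/W
Q = ΔT / R_total = 17 / 0.1868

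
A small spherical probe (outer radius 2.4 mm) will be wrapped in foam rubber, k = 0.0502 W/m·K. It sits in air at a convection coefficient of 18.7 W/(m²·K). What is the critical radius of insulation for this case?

r_cr ≈ 5.37 mm

For a sphere r_cr = 2k/h = 2×0.0502/18.7
r_cr = 5.37 mm; since the bare radius (2.4 mm) is below r_cr, adding a thin layer of insulation will *increase* heat loss.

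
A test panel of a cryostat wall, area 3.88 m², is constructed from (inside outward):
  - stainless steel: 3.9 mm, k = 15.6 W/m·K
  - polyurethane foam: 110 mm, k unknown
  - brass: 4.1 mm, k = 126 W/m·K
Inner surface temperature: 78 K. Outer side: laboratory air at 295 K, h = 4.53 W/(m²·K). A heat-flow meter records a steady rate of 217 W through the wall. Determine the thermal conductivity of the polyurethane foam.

Model the wall as resistances in series:
R_stainless steel = L/(kA) = 0.0039/(15.6×3.88) = 6.443×10^-5 K/W
R_brass = L/(kA) = 0.0041/(126×3.88) = 8.387×10^-6 K/W
R_outer film = 1/(h_o·A) = 1/(4.53×3.88) = 0.05689 K/W
Sum of known resistances R_other = 0.05697 K/W
Total R = ΔT/Q = 217/217 = 1 K/W
R_polyurethane foam = R_total − R_other = 0.943 K/W
k = L/(R·A) = 0.11/(0.943×3.88)

k ≈ 0.0301 W/(m·K)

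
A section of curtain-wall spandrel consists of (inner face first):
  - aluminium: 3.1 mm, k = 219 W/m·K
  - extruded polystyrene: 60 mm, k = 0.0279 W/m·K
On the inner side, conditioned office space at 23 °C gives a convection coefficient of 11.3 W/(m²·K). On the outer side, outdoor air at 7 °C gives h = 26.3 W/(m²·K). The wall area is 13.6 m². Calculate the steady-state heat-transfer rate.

Q ≈ 95.6 W

Using the resistance-network approach (series):
R_inner film = 1/(h_i·A) = 1/(11.3×13.6) = 0.006507 K/W
R_aluminium = L/(kA) = 0.0031/(219×13.6) = 1.041×10^-6 K/W
R_extruded polystyrene = L/(kA) = 0.06/(0.0279×13.6) = 0.1581 K/W
R_outer film = 1/(h_o·A) = 1/(26.3×13.6) = 0.002796 K/W
R_total = 0.1674 K/W
Q = ΔT / R_total = 16 / 0.1674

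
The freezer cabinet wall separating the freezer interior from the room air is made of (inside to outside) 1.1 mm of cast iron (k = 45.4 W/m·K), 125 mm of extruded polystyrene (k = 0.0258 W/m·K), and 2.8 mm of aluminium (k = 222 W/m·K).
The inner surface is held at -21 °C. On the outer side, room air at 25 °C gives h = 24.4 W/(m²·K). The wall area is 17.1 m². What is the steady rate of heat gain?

Q ≈ 161 W

Series thermal resistances:
R_cast iron = L/(kA) = 0.0011/(45.4×17.1) = 1.417×10^-6 K/W
R_extruded polystyrene = L/(kA) = 0.125/(0.0258×17.1) = 0.2833 K/W
R_aluminium = L/(kA) = 0.0028/(222×17.1) = 7.376×10^-7 K/W
R_outer film = 1/(h_o·A) = 1/(24.4×17.1) = 0.002397 K/W
R_total = 0.2857 K/W
Q = ΔT / R_total = 46 / 0.2857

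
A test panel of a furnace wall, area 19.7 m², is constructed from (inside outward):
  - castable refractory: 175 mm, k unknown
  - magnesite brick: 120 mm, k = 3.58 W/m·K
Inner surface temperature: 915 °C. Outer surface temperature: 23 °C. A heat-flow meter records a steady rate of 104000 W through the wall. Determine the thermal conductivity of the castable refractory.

Series thermal resistances:
R_magnesite brick = L/(kA) = 0.12/(3.58×19.7) = 0.001702 K/W
Sum of known resistances R_other = 0.001702 K/W
Total R = ΔT/Q = 892/104000 = 0.008577 K/W
R_castable refractory = R_total − R_other = 0.006875 K/W
k = L/(R·A) = 0.175/(0.006875×19.7)

k ≈ 1.29 W/(m·K)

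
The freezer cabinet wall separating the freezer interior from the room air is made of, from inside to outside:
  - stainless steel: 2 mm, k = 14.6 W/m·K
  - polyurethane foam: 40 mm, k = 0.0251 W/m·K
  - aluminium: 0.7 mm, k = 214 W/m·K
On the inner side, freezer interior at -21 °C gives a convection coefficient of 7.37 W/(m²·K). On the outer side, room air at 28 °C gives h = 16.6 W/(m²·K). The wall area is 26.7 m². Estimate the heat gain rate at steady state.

Q ≈ 731 W

Using the resistance-network approach (series):
R_inner film = 1/(h_i·A) = 1/(7.37×26.7) = 0.005082 K/W
R_stainless steel = L/(kA) = 0.002/(14.6×26.7) = 5.131×10^-6 K/W
R_polyurethane foam = L/(kA) = 0.04/(0.0251×26.7) = 0.05969 K/W
R_aluminium = L/(kA) = 0.0007/(214×26.7) = 1.225×10^-7 K/W
R_outer film = 1/(h_o·A) = 1/(16.6×26.7) = 0.002256 K/W
R_total = 0.06703 K/W
Q = ΔT / R_total = 49 / 0.06703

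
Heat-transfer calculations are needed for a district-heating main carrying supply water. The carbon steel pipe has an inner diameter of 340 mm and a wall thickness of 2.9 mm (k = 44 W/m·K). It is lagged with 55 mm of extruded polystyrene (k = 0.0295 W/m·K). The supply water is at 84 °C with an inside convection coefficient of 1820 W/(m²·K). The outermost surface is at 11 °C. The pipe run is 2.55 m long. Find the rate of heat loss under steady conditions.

Q ≈ 125 W

Cylindrical conduction, so R = ln(r₂/r₁)/(2πkL) per layer, in series:
R_inner film = 1/(h_i·2πr₁L) = 1/(1820×2π×0.17×2.55) = 2.017×10^-4 K/W
R_carbon steel pipe wall = ln(172.9/170)/(2π×44×2.55) = 2.399×10^-5 K/W
R_extruded polystyrene = ln(227.9/172.9)/(2π×0.0295×2.55) = 0.5843 K/W
R_total = 0.5846 K/W
Q = ΔT/R_total = 73/0.5846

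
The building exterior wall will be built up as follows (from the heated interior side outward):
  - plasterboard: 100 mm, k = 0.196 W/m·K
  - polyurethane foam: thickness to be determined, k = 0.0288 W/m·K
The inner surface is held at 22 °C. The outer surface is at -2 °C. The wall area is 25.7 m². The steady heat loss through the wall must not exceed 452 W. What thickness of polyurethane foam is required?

Series thermal resistances:
R_plasterboard = L/(kA) = 0.1/(0.196×25.7) = 0.01985 K/W
Sum of the known resistances R_other = 0.01985 K/W
Required total resistance R_tot = ΔT/Q_allow = 24/452 = 0.0531 K/W
R_polyurethane foam = R_tot − R_other = 0.03325 K/W
L = R·k·A = 0.03325×0.0288×25.7

L ≈ 24.6 mm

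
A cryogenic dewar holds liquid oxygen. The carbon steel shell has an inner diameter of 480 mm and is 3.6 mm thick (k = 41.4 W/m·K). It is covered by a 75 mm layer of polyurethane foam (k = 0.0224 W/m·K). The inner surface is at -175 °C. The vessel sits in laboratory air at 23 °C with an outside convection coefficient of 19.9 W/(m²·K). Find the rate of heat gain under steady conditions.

Each spherical layer contributes R = (1/r_i − 1/r_o)/(4πk):
R_carbon steel shell = (1/0.24 − 1/0.2436)/(4π×41.4) = 1.184×10^-4 K/W
R_polyurethane foam = (1/0.2436 − 1/0.3186)/(4π×0.0224) = 3.433 K/W
R_outer film = 1/(h·4πr_o²) = 1/(19.9×4π×0.3186²) = 0.0394 K/W
R_total = 3.473 K/W
Q = ΔT/R_total = 198/3.473

Q ≈ 57 W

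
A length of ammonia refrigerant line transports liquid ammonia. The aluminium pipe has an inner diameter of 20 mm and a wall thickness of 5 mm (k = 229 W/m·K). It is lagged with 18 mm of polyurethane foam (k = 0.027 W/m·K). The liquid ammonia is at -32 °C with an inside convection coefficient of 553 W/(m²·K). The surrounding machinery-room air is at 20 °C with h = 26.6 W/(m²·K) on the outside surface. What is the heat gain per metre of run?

q′ ≈ 10.7 W/m

Treating each annulus and film as a series resistance:
R_inner film = 1/(h_i·2πr₁L) = 1/(553×2π×0.01×1) = 0.02878 K/W
R_aluminium pipe wall = ln(15/10)/(2π×229×1) = 2.818×10^-4 K/W
R_polyurethane foam = ln(33/15)/(2π×0.027×1) = 4.648 K/W
R_outer film = 1/(h_o·2πr_oL) = 1/(26.6×2π×0.033×1) = 0.1813 K/W
R_total = 4.858 K/W
Q = ΔT/R_total = 52/4.858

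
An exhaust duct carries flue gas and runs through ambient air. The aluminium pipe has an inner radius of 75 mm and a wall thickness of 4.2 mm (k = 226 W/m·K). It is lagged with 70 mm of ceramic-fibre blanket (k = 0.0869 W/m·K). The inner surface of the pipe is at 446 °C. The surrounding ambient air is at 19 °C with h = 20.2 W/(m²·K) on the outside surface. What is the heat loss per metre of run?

Radial resistances (cylindrical: R_cond = ln(r_o/r_i)/(2πkL), R_conv = 1/(h·2πrL)):
R_aluminium pipe wall = ln(79.2/75)/(2π×226×1) = 3.837×10^-5 K/W
R_ceramic-fibre blanket = ln(149.2/79.2)/(2π×0.0869×1) = 1.16 K/W
R_outer film = 1/(h_o·2πr_oL) = 1/(20.2×2π×0.1492×1) = 0.05281 K/W
R_total = 1.213 K/W
Q = ΔT/R_total = 427/1.213

q′ ≈ 352 W/m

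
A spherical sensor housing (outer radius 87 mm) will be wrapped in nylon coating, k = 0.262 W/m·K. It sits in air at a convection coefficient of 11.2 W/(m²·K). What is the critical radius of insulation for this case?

r_cr ≈ 46.8 mm

For a sphere r_cr = 2k/h = 2×0.262/11.2
r_cr = 46.8 mm; since the bare radius (87 mm) is above r_cr, any added insulation will reduce heat loss.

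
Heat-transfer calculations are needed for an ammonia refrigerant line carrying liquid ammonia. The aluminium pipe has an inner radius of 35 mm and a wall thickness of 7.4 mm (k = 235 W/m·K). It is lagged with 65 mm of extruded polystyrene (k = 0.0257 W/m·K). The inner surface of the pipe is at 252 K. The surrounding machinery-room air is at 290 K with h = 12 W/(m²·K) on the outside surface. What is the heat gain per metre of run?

q′ ≈ 6.46 W/m

Per-layer cylindrical resistances, series-summed:
R_aluminium pipe wall = ln(42.4/35)/(2π×235×1) = 1.299×10^-4 K/W
R_extruded polystyrene = ln(107.4/42.4)/(2π×0.0257×1) = 5.756 K/W
R_outer film = 1/(h_o·2πr_oL) = 1/(12×2π×0.1074×1) = 0.1235 K/W
R_total = 5.879 K/W
Q = ΔT/R_total = 38/5.879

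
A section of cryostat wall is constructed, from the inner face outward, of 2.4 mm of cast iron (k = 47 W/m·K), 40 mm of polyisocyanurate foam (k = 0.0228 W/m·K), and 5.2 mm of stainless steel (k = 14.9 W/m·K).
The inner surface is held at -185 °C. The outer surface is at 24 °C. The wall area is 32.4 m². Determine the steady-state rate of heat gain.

Q ≈ 3860 W

Series thermal resistances:
R_cast iron = L/(kA) = 0.0024/(47×32.4) = 1.576×10^-6 K/W
R_polyisocyanurate foam = L/(kA) = 0.04/(0.0228×32.4) = 0.05415 K/W
R_stainless steel = L/(kA) = 0.0052/(14.9×32.4) = 1.077×10^-5 K/W
R_total = 0.05416 K/W
Q = ΔT / R_total = 209 / 0.05416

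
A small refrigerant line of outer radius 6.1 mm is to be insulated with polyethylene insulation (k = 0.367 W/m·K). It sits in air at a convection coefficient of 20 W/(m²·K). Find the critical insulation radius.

r_cr ≈ 18.3 mm

For a cylinder r_cr = k/h = 0.367/20
r_cr = 18.3 mm; since the bare radius (6.1 mm) is below r_cr, adding a thin layer of insulation will *increase* heat loss.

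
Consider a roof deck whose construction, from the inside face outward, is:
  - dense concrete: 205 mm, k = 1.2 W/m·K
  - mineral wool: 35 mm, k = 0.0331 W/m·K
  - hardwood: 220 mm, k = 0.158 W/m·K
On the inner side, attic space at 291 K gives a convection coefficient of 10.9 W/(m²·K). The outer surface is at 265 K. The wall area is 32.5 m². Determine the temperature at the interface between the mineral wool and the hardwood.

Treating each layer as a thermal resistance in series:
R_inner film = 1/(h_i·A) = 1/(10.9×32.5) = 0.002823 K/W
R_dense concrete = L/(kA) = 0.205/(1.2×32.5) = 0.005256 K/W
R_mineral wool = L/(kA) = 0.035/(0.0331×32.5) = 0.03254 K/W
R_hardwood = L/(kA) = 0.22/(0.158×32.5) = 0.04284 K/W
R_total = 0.08346 K/W;  Q = ΔT/R_total = 26/0.08346 = 311.5 W
T_interface = T_inner − Q·ΣR(inner→interface) = 291 − 312×0.04061

T ≈ 278 K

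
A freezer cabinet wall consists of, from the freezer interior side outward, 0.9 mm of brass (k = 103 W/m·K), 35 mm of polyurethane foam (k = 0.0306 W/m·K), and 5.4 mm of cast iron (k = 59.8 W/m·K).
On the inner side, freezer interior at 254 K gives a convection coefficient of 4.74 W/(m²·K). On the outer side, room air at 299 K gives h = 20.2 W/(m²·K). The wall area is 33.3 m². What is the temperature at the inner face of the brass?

T ≈ 261 K

Model the wall as resistances in series:
R_inner film = 1/(h_i·A) = 1/(4.74×33.3) = 0.006335 K/W
R_brass = L/(kA) = 0.0009/(103×33.3) = 2.624×10^-7 K/W
R_polyurethane foam = L/(kA) = 0.035/(0.0306×33.3) = 0.03435 K/W
R_cast iron = L/(kA) = 0.0054/(59.8×33.3) = 2.712×10^-6 K/W
R_outer film = 1/(h_o·A) = 1/(20.2×33.3) = 0.001487 K/W
R_total = 0.04217 K/W;  Q = ΔT/R_total = 45/0.04217 = 1067 W
T_interface = T_inner + Q·ΣR(inner→interface) = 254 + 1070×0.006335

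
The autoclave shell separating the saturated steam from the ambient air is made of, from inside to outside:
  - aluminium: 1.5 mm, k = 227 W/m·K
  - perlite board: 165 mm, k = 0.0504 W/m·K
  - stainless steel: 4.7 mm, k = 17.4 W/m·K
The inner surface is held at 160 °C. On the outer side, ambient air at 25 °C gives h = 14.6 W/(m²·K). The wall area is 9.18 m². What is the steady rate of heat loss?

Using the resistance-network approach (series):
R_aluminium = L/(kA) = 0.0015/(227×9.18) = 7.198×10^-7 K/W
R_perlite board = L/(kA) = 0.165/(0.0504×9.18) = 0.3566 K/W
R_stainless steel = L/(kA) = 0.0047/(17.4×9.18) = 2.942×10^-5 K/W
R_outer film = 1/(h_o·A) = 1/(14.6×9.18) = 0.007461 K/W
R_total = 0.3641 K/W
Q = ΔT / R_total = 135 / 0.3641

Q ≈ 371 W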